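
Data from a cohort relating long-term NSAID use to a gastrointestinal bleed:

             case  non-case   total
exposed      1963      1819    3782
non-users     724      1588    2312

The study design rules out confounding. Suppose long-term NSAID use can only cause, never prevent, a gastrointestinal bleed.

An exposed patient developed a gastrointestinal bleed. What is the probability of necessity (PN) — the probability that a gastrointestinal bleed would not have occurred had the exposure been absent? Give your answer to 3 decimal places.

PN ≈ 0.397

p₁ = P(outcome | exposed) = 1963/3782 = 0.51904
p₀ = P(outcome | unexposed) = 724/2312 = 0.31315
Under exogeneity and monotonicity, PN = (p₁ − p₀) / p₁.
PN = (0.51904 − 0.31315) / 0.51904 = 0.20589 / 0.51904 ≈ 0.3967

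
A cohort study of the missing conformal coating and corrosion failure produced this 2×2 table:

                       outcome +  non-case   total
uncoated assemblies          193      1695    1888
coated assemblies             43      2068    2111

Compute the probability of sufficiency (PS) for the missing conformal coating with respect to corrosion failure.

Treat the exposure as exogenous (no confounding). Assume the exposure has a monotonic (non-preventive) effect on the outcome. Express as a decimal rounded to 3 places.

p₁ = P(outcome | exposed) = 193/1888 = 0.10222
p₀ = P(outcome | unexposed) = 43/2111 = 0.020369
Under exogeneity and monotonicity, PS = (p₁ − p₀) / (1 − p₀).
PS = (0.10222 − 0.020369) / (1 − 0.020369) = 0.081855 / 0.97963 ≈ 0.0836

PS ≈ 0.084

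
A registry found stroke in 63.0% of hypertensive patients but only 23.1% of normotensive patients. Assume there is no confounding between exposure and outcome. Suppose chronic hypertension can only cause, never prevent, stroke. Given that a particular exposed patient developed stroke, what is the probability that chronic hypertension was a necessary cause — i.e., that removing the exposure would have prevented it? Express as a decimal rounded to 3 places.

PN ≈ 0.633

p₁ = 0.63, p₀ = 0.231.
Under exogeneity and monotonicity, PN = (p₁ − p₀) / p₁.
PN = (0.63 − 0.231) / 0.63 = 0.399 / 0.63 ≈ 0.6333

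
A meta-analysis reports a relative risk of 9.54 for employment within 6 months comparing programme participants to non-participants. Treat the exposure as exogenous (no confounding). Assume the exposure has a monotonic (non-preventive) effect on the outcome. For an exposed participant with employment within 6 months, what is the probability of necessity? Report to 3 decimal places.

Under exogeneity and monotonicity, PN = (RR − 1) / RR = 1 − 1/RR.
PN = (9.54 − 1) / 9.54 = 8.54 / 9.54 ≈ 0.8952

PN ≈ 0.895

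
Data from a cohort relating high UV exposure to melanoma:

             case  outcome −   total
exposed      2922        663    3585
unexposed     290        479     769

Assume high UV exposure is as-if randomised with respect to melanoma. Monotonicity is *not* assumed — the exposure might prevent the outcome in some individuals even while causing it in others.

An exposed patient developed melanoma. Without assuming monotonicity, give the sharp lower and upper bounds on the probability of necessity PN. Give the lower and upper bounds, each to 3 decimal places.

0.537 ≤ PN ≤ 0.764

p₁ = P(outcome | exposed) = 2922/3585 = 0.81506
p₀ = P(outcome | unexposed) = 290/769 = 0.37711
Under exogeneity alone the bounds on PN are max{0,(p₁−p₀)/p₁} ≤ PN ≤ min{1,(1−p₀)/p₁}.
  lower = (p₁ − p₀)/p₁ = 0.43795 / 0.81506 ≈ 0.5373
  upper = min{1, (1 − p₀)/p₁} = 0.62289 / 0.81506 ≈ 0.7642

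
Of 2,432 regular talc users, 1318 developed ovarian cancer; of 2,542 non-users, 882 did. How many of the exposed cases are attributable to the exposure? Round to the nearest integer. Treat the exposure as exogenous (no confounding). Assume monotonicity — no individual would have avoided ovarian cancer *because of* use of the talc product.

about 474 cases

p₁ = P(outcome | exposed) = 1318/2432 = 0.54194
p₀ = P(outcome | unexposed) = 882/2542 = 0.34697
PN = (p₁ − p₀)/p₁ = (0.54194 − 0.34697) / 0.54194 ≈ 0.35976.
Attributable cases ≈ PN × (exposed cases) = 0.35976 × 1318 ≈ 474.17.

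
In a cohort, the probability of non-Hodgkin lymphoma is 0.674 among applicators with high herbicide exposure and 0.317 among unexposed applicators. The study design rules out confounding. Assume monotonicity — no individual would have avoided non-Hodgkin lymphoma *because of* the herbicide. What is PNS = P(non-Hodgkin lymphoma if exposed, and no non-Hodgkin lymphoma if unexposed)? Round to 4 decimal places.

Let p₁ = 0.674, p₀ = 0.317.
Under exogeneity and monotonicity, PNS = p₁ − p₀.
PNS = 0.674 − 0.317 = 0.357

PNS ≈ 0.3570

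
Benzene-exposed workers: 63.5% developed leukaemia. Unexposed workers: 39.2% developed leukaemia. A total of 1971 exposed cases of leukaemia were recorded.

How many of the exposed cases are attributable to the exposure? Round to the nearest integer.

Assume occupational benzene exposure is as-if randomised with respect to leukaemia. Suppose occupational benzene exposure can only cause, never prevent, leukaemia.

about 754 cases

p₁ = 0.635, p₀ = 0.392.
PN = (p₁ − p₀)/p₁ = (0.635 − 0.392) / 0.635 ≈ 0.38268.
Attributable cases ≈ PN × (exposed cases) = 0.38268 × 1971 ≈ 754.26.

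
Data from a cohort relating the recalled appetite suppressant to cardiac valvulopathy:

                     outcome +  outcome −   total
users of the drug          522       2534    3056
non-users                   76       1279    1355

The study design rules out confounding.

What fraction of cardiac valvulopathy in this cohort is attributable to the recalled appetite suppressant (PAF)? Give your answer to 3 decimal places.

p₁ = P(outcome | exposed) = 522/3056 = 0.17081
p₀ = P(outcome | unexposed) = 76/1355 = 0.056089
Exposure prevalence π = 3056/4411 = 0.69281; overall risk P(Y=1) = 0.13557.
Under exogeneity, PAF = [P(Y=1) − p₀]/P(Y=1).
PAF = (0.13557 − 0.056089) / 0.13557 ≈ 0.5863

PAF ≈ 0.586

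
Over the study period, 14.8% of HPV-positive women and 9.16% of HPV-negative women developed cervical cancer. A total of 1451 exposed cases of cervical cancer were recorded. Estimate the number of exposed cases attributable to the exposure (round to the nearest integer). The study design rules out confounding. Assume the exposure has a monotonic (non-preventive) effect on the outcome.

about 553 cases

p₁ = 0.148, p₀ = 0.0916.
PN = (p₁ − p₀)/p₁ = (0.148 − 0.0916) / 0.148 ≈ 0.38108.
Attributable cases ≈ PN × (exposed cases) = 0.38108 × 1451 ≈ 552.95.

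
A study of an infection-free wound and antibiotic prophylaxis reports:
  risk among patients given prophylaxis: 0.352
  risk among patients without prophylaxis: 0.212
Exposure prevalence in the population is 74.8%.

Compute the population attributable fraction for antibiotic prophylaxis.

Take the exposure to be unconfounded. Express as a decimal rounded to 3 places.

Let p₁ = 0.352, p₀ = 0.212.
Overall risk P(Y=1) = π·p₁ + (1−π)·p₀ = 0.748×0.352 + 0.252×0.212 = 0.31672.
Under exogeneity, PAF = [P(Y=1) − p₀] / P(Y=1).
PAF = (0.31672 − 0.212) / 0.31672 ≈ 0.3306

PAF ≈ 0.331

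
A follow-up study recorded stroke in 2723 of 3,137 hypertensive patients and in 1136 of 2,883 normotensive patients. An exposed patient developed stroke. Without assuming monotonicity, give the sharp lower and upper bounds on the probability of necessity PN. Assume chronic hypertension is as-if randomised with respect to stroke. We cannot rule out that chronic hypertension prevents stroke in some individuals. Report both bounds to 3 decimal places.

0.546 ≤ PN ≤ 0.698

p₁ = P(outcome | exposed) = 2723/3137 = 0.86803
p₀ = P(outcome | unexposed) = 1136/2883 = 0.39403
Under exogeneity alone the bounds on PN are max{0,(p₁−p₀)/p₁} ≤ PN ≤ min{1,(1−p₀)/p₁}.
  lower = (p₁ − p₀)/p₁ = 0.47399 / 0.86803 ≈ 0.5461
  upper = min{1, (1 − p₀)/p₁} = 0.60597 / 0.86803 ≈ 0.6981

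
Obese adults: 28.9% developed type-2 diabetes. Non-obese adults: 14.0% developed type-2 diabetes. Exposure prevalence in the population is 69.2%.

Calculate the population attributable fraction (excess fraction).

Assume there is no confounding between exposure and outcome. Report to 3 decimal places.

p₁ = 0.289, p₀ = 0.14.
Overall risk P(Y=1) = π·p₁ + (1−π)·p₀ = 0.692×0.289 + 0.308×0.14 = 0.24311.
Under exogeneity, PAF = [P(Y=1) − p₀] / P(Y=1).
PAF = (0.24311 − 0.14) / 0.24311 ≈ 0.4241

PAF ≈ 0.424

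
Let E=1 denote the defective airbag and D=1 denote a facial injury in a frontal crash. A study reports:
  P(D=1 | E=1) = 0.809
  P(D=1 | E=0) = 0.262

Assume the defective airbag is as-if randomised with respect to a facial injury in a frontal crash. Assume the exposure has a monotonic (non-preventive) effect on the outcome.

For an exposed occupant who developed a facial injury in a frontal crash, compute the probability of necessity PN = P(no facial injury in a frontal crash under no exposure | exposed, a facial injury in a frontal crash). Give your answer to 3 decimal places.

Let p₁ = 0.809, p₀ = 0.262.
Under exogeneity and monotonicity, PN = (p₁ − p₀) / p₁.
PN = (0.809 − 0.262) / 0.809 = 0.547 / 0.809 ≈ 0.6761

PN ≈ 0.676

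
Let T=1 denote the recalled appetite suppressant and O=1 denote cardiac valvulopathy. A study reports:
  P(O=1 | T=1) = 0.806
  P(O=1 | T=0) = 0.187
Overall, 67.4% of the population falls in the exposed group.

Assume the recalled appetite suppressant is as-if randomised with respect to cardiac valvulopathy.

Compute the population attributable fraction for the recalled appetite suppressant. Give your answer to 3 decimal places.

Let p₁ = 0.806, p₀ = 0.187.
Overall risk P(Y=1) = π·p₁ + (1−π)·p₀ = 0.674×0.806 + 0.326×0.187 = 0.60421.
Under exogeneity, PAF = [P(Y=1) − p₀] / P(Y=1).
PAF = (0.60421 − 0.187) / 0.60421 ≈ 0.6905

PAF ≈ 0.691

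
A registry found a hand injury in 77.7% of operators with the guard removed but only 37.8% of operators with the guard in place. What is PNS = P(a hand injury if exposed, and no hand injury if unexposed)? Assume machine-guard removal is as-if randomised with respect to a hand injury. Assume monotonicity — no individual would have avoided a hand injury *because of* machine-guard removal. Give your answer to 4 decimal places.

p₁ = 0.777, p₀ = 0.378.
Under exogeneity and monotonicity, PNS = p₁ − p₀.
PNS = 0.777 − 0.378 = 0.399

PNS ≈ 0.3990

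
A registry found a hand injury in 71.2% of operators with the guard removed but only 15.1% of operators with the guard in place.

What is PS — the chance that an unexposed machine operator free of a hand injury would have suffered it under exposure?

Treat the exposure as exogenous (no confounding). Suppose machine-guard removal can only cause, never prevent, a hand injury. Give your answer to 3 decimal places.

PS ≈ 0.661

p₁ = 0.712, p₀ = 0.151.
Under exogeneity and monotonicity, PS = (p₁ − p₀) / (1 − p₀).
PS = (0.712 − 0.151) / (1 − 0.151) = 0.561 / 0.849 ≈ 0.6608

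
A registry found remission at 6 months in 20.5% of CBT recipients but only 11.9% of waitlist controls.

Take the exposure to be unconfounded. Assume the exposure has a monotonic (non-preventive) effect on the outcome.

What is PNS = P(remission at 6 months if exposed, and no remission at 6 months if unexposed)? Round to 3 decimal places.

PNS ≈ 0.086

p₁ = 0.205, p₀ = 0.119.
Under exogeneity and monotonicity, PNS = p₁ − p₀.
PNS = 0.205 − 0.119 = 0.086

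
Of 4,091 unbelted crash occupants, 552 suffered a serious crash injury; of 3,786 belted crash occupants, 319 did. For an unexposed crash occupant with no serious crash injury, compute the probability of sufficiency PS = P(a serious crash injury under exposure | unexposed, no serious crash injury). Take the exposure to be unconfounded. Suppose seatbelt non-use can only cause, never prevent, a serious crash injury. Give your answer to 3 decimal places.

PS ≈ 0.055

p₁ = P(outcome | exposed) = 552/4091 = 0.13493
p₀ = P(outcome | unexposed) = 319/3786 = 0.084258
Under exogeneity and monotonicity, PS = (p₁ − p₀) / (1 − p₀).
PS = (0.13493 − 0.084258) / (1 − 0.084258) = 0.050673 / 0.91574 ≈ 0.0553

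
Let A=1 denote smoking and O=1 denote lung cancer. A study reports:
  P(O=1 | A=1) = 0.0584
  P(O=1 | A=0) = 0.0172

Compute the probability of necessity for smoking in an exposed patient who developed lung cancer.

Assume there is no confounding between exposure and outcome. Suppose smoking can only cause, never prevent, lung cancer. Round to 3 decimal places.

PN ≈ 0.705

Let p₁ = 0.0584, p₀ = 0.0172.
Under exogeneity and monotonicity, PN = (p₁ − p₀) / p₁.
PN = (0.0584 − 0.0172) / 0.0584 = 0.0412 / 0.0584 ≈ 0.7055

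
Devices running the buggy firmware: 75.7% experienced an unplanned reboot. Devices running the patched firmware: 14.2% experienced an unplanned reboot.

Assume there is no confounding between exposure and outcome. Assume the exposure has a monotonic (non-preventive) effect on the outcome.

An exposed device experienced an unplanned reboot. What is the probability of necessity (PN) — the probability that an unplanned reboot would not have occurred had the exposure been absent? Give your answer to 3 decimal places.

PN ≈ 0.812

p₁ = 0.757, p₀ = 0.142.
Under exogeneity and monotonicity, PN = (p₁ − p₀) / p₁.
PN = (0.757 − 0.142) / 0.757 = 0.615 / 0.757 ≈ 0.8124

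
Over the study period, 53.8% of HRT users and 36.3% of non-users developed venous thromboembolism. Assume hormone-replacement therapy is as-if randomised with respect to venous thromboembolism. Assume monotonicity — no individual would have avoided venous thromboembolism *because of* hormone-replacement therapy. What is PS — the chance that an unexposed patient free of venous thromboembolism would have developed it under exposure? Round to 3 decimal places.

PS ≈ 0.275

p₁ = 0.538, p₀ = 0.363.
Under exogeneity and monotonicity, PS = (p₁ − p₀) / (1 − p₀).
PS = (0.538 − 0.363) / (1 − 0.363) = 0.175 / 0.637 ≈ 0.2747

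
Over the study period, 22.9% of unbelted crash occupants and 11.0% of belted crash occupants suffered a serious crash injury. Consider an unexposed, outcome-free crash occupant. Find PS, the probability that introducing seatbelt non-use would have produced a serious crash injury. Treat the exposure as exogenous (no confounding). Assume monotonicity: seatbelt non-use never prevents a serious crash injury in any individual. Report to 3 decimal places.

p₁ = 0.229, p₀ = 0.11.
Under exogeneity and monotonicity, PS = (p₁ − p₀) / (1 − p₀).
PS = (0.229 − 0.11) / (1 − 0.11) = 0.119 / 0.89 ≈ 0.1337

PS ≈ 0.134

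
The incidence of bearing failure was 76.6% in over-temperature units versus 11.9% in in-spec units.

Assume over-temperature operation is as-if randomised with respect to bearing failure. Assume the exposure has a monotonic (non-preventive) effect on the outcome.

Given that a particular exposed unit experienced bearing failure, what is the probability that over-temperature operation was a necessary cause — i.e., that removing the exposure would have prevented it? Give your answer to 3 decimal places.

p₁ = 0.766, p₀ = 0.119.
Under exogeneity and monotonicity, PN = (p₁ − p₀) / p₁.
PN = (0.766 − 0.119) / 0.766 = 0.647 / 0.766 ≈ 0.8446

PN ≈ 0.845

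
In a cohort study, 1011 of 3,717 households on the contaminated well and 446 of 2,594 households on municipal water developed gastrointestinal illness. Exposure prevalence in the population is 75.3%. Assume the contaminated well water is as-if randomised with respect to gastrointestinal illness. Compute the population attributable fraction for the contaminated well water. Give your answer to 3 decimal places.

PAF ≈ 0.305

p₁ = P(outcome | exposed) = 1011/3717 = 0.27199
p₀ = P(outcome | unexposed) = 446/2594 = 0.17194
Overall risk P(Y=1) = π·p₁ + (1−π)·p₀ = 0.753×0.27199 + 0.247×0.17194 = 0.24728.
Under exogeneity, PAF = [P(Y=1) − p₀] / P(Y=1).
PAF = (0.24728 − 0.17194) / 0.24728 ≈ 0.3047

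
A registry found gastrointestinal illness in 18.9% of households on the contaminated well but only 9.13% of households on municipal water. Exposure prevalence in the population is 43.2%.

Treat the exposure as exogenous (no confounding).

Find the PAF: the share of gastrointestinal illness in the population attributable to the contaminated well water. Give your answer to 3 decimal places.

PAF ≈ 0.316

p₁ = 0.189, p₀ = 0.0913.
Overall risk P(Y=1) = π·p₁ + (1−π)·p₀ = 0.432×0.189 + 0.568×0.0913 = 0.13351.
Under exogeneity, PAF = [P(Y=1) − p₀] / P(Y=1).
PAF = (0.13351 − 0.0913) / 0.13351 ≈ 0.3161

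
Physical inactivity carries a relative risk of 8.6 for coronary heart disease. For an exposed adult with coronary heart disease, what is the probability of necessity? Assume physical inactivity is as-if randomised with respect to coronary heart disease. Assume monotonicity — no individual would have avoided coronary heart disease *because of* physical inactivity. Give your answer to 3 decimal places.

Under exogeneity and monotonicity, PN = (RR − 1) / RR = 1 − 1/RR.
PN = (8.6 − 1) / 8.6 = 7.6 / 8.6 ≈ 0.8837

PN ≈ 0.884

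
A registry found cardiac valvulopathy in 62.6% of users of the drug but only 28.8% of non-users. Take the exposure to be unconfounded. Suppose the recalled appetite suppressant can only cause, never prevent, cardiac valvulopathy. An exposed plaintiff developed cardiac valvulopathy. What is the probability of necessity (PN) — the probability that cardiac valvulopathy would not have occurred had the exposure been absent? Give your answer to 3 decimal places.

p₁ = 0.626, p₀ = 0.288.
Under exogeneity and monotonicity, PN = (p₁ − p₀) / p₁.
PN = (0.626 − 0.288) / 0.626 = 0.338 / 0.626 ≈ 0.5399

PN ≈ 0.540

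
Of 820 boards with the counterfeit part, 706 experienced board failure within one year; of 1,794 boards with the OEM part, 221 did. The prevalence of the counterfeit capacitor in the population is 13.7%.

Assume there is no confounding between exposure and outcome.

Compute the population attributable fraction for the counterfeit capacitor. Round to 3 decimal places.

p₁ = P(outcome | exposed) = 706/820 = 0.86098
p₀ = P(outcome | unexposed) = 221/1794 = 0.12319
Overall risk P(Y=1) = π·p₁ + (1−π)·p₀ = 0.137×0.86098 + 0.863×0.12319 = 0.22427.
Under exogeneity, PAF = [P(Y=1) − p₀] / P(Y=1).
PAF = (0.22427 − 0.12319) / 0.22427 ≈ 0.4507

PAF ≈ 0.451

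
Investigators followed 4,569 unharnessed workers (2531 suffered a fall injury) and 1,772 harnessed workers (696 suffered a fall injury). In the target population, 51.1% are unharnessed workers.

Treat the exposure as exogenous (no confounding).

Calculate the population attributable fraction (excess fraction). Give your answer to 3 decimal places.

p₁ = P(outcome | exposed) = 2531/4569 = 0.55395
p₀ = P(outcome | unexposed) = 696/1772 = 0.39278
Overall risk P(Y=1) = π·p₁ + (1−π)·p₀ = 0.511×0.55395 + 0.489×0.39278 = 0.47514.
Under exogeneity, PAF = [P(Y=1) − p₀] / P(Y=1).
PAF = (0.47514 − 0.39278) / 0.47514 ≈ 0.1733

PAF ≈ 0.173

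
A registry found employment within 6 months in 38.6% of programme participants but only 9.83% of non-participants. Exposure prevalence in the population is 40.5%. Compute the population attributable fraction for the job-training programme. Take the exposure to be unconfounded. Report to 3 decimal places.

p₁ = 0.386, p₀ = 0.0983.
Overall risk P(Y=1) = π·p₁ + (1−π)·p₀ = 0.405×0.386 + 0.595×0.0983 = 0.21482.
Under exogeneity, PAF = [P(Y=1) − p₀] / P(Y=1).
PAF = (0.21482 − 0.0983) / 0.21482 ≈ 0.5424

PAF ≈ 0.542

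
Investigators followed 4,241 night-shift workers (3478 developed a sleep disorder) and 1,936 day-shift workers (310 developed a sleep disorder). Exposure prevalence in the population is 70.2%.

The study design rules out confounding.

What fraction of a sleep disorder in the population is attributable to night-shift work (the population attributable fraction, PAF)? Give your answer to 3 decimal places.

p₁ = P(outcome | exposed) = 3478/4241 = 0.82009
p₀ = P(outcome | unexposed) = 310/1936 = 0.16012
Overall risk P(Y=1) = π·p₁ + (1−π)·p₀ = 0.702×0.82009 + 0.298×0.16012 = 0.62342.
Under exogeneity, PAF = [P(Y=1) − p₀] / P(Y=1).
PAF = (0.62342 − 0.16012) / 0.62342 ≈ 0.7432

PAF ≈ 0.743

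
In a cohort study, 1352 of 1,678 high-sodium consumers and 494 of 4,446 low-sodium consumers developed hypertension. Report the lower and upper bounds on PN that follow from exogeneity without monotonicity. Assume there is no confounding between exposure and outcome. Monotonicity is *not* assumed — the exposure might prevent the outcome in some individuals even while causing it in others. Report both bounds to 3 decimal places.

0.862 ≤ PN ≤ 1.000

p₁ = P(outcome | exposed) = 1352/1678 = 0.80572
p₀ = P(outcome | unexposed) = 494/4446 = 0.11111
Under exogeneity alone the bounds on PN are max{0,(p₁−p₀)/p₁} ≤ PN ≤ min{1,(1−p₀)/p₁}.
  lower = (p₁ − p₀)/p₁ = 0.69461 / 0.80572 ≈ 0.8621
  upper = min{1, (1 − p₀)/p₁} = 0.88889 / 0.80572 ≈ 1.1032 → capped at 1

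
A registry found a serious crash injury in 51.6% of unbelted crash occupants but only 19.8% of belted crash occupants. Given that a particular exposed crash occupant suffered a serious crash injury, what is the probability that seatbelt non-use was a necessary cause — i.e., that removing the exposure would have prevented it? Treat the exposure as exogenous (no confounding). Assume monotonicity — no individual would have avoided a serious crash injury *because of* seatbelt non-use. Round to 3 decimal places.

PN ≈ 0.616

p₁ = 0.516, p₀ = 0.198.
Under exogeneity and monotonicity, PN = (p₁ − p₀) / p₁.
PN = (0.516 − 0.198) / 0.516 = 0.318 / 0.516 ≈ 0.6163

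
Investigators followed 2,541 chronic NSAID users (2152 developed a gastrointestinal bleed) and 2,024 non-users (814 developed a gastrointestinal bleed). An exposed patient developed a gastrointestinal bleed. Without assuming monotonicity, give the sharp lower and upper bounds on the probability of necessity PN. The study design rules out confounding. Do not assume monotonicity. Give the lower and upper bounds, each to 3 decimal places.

p₁ = P(outcome | exposed) = 2152/2541 = 0.84691
p₀ = P(outcome | unexposed) = 814/2024 = 0.40217
Under exogeneity alone the bounds on PN are max{0,(p₁−p₀)/p₁} ≤ PN ≤ min{1,(1−p₀)/p₁}.
  lower = (p₁ − p₀)/p₁ = 0.44474 / 0.84691 ≈ 0.5251
  upper = min{1, (1 − p₀)/p₁} = 0.59783 / 0.84691 ≈ 0.7059

0.525 ≤ PN ≤ 0.706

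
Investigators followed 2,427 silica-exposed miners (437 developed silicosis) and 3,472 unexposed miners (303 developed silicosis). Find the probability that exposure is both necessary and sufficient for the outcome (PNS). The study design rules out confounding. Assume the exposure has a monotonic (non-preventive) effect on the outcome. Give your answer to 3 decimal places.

p₁ = P(outcome | exposed) = 437/2427 = 0.18006
p₀ = P(outcome | unexposed) = 303/3472 = 0.08727
Under exogeneity and monotonicity, PNS = p₁ − p₀.
PNS = 0.18006 − 0.08727 = 0.092788

PNS ≈ 0.093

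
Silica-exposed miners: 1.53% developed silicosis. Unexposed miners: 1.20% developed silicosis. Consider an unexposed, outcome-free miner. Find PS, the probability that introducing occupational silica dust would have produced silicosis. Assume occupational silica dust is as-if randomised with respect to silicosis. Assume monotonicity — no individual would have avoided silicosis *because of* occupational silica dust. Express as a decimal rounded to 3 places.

p₁ = 0.0153, p₀ = 0.012.
Under exogeneity and monotonicity, PS = (p₁ − p₀) / (1 − p₀).
PS = (0.0153 − 0.012) / (1 − 0.012) = 0.0033 / 0.988 ≈ 0.0033

PS ≈ 0.003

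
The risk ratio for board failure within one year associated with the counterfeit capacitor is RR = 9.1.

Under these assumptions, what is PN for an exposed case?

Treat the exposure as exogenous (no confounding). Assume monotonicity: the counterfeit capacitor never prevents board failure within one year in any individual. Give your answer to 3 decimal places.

Under exogeneity and monotonicity, PN = (RR − 1) / RR = 1 − 1/RR.
PN = (9.1 − 1) / 9.1 = 8.1 / 9.1 ≈ 0.8901

PN ≈ 0.890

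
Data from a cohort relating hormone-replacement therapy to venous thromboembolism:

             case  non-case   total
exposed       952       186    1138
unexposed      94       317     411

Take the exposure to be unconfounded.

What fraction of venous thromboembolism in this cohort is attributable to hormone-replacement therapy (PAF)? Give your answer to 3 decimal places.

PAF ≈ 0.661

p₁ = P(outcome | exposed) = 952/1138 = 0.83656
p₀ = P(outcome | unexposed) = 94/411 = 0.22871
Exposure prevalence π = 1138/1549 = 0.73467; overall risk P(Y=1) = 0.67527.
Under exogeneity, PAF = [P(Y=1) − p₀]/P(Y=1).
PAF = (0.67527 − 0.22871) / 0.67527 ≈ 0.6613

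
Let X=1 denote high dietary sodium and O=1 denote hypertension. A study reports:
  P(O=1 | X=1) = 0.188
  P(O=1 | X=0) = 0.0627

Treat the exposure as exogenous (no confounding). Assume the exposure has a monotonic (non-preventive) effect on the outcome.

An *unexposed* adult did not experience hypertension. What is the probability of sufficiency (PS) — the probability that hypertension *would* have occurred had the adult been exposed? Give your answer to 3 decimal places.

PS ≈ 0.134

Let p₁ = 0.188, p₀ = 0.0627.
Under exogeneity and monotonicity, PS = (p₁ − p₀) / (1 − p₀).
PS = (0.188 − 0.0627) / (1 − 0.0627) = 0.1253 / 0.9373 ≈ 0.1337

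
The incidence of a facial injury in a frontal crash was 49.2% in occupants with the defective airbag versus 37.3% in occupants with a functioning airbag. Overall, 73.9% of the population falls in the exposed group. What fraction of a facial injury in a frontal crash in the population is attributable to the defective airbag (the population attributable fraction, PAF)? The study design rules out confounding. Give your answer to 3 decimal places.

p₁ = 0.492, p₀ = 0.373.
Overall risk P(Y=1) = π·p₁ + (1−π)·p₀ = 0.739×0.492 + 0.261×0.373 = 0.46094.
Under exogeneity, PAF = [P(Y=1) − p₀] / P(Y=1).
PAF = (0.46094 − 0.373) / 0.46094 ≈ 0.1908

PAF ≈ 0.191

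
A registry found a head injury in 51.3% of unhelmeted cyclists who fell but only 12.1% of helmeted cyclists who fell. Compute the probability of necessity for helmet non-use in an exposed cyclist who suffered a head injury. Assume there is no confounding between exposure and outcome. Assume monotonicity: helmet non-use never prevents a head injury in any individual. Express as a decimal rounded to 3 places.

p₁ = 0.513, p₀ = 0.121.
Under exogeneity and monotonicity, PN = (p₁ − p₀) / p₁.
PN = (0.513 − 0.121) / 0.513 = 0.392 / 0.513 ≈ 0.7641

PN ≈ 0.764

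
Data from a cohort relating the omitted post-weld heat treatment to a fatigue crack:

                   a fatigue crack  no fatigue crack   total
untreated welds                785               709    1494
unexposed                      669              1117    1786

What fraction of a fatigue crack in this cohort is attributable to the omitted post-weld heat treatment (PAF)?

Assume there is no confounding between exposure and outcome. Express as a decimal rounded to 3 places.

p₁ = P(outcome | exposed) = 785/1494 = 0.52544
p₀ = P(outcome | unexposed) = 669/1786 = 0.37458
Exposure prevalence π = 1494/3280 = 0.45549; overall risk P(Y=1) = 0.44329.
Under exogeneity, PAF = [P(Y=1) − p₀]/P(Y=1).
PAF = (0.44329 − 0.37458) / 0.44329 ≈ 0.1550

PAF ≈ 0.155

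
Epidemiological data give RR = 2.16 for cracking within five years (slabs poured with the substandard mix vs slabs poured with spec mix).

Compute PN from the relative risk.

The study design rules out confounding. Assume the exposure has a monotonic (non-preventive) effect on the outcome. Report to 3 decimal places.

Under exogeneity and monotonicity, PN = (RR − 1) / RR = 1 − 1/RR.
PN = (2.16 − 1) / 2.16 = 1.16 / 2.16 ≈ 0.5370

PN ≈ 0.537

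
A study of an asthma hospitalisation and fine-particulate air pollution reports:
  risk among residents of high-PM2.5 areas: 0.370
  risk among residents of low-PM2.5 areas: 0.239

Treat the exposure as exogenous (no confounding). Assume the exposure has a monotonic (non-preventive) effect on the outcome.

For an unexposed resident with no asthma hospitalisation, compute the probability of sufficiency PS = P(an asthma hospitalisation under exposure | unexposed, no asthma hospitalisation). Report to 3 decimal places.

PS ≈ 0.172

Let p₁ = 0.37, p₀ = 0.239.
Under exogeneity and monotonicity, PS = (p₁ − p₀) / (1 − p₀).
PS = (0.37 − 0.239) / (1 − 0.239) = 0.131 / 0.761 ≈ 0.1721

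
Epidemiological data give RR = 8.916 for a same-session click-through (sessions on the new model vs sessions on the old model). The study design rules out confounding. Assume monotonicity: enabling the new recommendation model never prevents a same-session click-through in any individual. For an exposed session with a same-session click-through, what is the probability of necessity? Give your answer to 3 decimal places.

PN ≈ 0.888

Under exogeneity and monotonicity, PN = (RR − 1) / RR = 1 − 1/RR.
PN = (8.916 − 1) / 8.916 = 7.916 / 8.916 ≈ 0.8878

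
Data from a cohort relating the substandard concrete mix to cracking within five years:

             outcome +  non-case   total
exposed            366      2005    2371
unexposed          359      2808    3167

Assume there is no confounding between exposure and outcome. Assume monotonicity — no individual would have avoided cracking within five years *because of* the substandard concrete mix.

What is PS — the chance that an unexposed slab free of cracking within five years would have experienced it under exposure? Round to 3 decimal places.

p₁ = P(outcome | exposed) = 366/2371 = 0.15437
p₀ = P(outcome | unexposed) = 359/3167 = 0.11336
Under exogeneity and monotonicity, PS = (p₁ − p₀)/(1 − p₀).
PS = (0.15437 − 0.11336) / 0.88664 ≈ 0.0463

PS ≈ 0.046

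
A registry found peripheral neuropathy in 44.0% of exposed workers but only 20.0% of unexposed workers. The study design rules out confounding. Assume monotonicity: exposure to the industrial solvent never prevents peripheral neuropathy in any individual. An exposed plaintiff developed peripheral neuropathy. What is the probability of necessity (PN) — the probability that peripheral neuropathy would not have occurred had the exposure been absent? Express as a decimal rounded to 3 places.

PN ≈ 0.545

p₁ = 0.44, p₀ = 0.2.
Under exogeneity and monotonicity, PN = (p₁ − p₀) / p₁.
PN = (0.44 − 0.2) / 0.44 = 0.24 / 0.44 ≈ 0.5455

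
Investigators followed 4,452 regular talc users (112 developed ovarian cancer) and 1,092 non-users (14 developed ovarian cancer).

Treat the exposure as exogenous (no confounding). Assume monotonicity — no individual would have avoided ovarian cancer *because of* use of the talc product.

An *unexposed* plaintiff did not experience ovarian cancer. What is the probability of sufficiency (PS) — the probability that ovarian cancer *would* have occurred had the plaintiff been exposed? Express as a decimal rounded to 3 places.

p₁ = P(outcome | exposed) = 112/4452 = 0.025157
p₀ = P(outcome | unexposed) = 14/1092 = 0.012821
Under exogeneity and monotonicity, PS = (p₁ − p₀) / (1 − p₀).
PS = (0.025157 − 0.012821) / (1 − 0.012821) = 0.012337 / 0.98718 ≈ 0.0125

PS ≈ 0.012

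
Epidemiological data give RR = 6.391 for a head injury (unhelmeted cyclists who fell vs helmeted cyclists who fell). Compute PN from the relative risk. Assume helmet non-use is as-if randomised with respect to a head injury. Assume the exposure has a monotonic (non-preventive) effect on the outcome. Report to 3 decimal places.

PN ≈ 0.844

Under exogeneity and monotonicity, PN = (RR − 1) / RR = 1 − 1/RR.
PN = (6.391 − 1) / 6.391 = 5.391 / 6.391 ≈ 0.8435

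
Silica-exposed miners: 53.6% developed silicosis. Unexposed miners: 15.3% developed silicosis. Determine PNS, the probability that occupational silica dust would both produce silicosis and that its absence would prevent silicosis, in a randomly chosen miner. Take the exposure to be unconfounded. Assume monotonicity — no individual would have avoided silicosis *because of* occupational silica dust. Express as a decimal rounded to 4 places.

p₁ = 0.536, p₀ = 0.153.
Under exogeneity and monotonicity, PNS = p₁ − p₀.
PNS = 0.536 − 0.153 = 0.383

PNS ≈ 0.3830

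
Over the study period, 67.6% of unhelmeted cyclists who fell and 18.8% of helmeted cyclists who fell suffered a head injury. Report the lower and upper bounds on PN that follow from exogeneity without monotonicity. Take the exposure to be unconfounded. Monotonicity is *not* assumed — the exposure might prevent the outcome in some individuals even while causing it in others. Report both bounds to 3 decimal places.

0.722 ≤ PN ≤ 1.000

p₁ = 0.676, p₀ = 0.188.
Under exogeneity alone the bounds on PN are max{0,(p₁−p₀)/p₁} ≤ PN ≤ min{1,(1−p₀)/p₁}.
  lower = (p₁ − p₀)/p₁ = 0.488 / 0.676 ≈ 0.7219
  upper = min{1, (1 − p₀)/p₁} = 0.812 / 0.676 ≈ 1.2012 → capped at 1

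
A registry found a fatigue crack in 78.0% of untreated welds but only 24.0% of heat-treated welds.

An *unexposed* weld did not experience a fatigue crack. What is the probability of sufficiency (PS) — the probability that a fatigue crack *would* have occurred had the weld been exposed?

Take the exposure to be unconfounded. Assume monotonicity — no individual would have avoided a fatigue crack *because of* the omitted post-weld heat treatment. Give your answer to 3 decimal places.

p₁ = 0.78, p₀ = 0.24.
Under exogeneity and monotonicity, PS = (p₁ − p₀) / (1 − p₀).
PS = (0.78 − 0.24) / (1 − 0.24) = 0.54 / 0.76 ≈ 0.7105

PS ≈ 0.711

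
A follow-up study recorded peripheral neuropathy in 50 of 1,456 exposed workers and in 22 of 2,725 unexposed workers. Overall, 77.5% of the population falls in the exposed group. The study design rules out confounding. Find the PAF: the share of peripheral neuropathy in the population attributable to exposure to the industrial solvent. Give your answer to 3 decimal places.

PAF ≈ 0.716

p₁ = P(outcome | exposed) = 50/1456 = 0.034341
p₀ = P(outcome | unexposed) = 22/2725 = 0.0080734
Overall risk P(Y=1) = π·p₁ + (1−π)·p₀ = 0.775×0.034341 + 0.225×0.0080734 = 0.028431.
Under exogeneity, PAF = [P(Y=1) − p₀] / P(Y=1).
PAF = (0.028431 − 0.0080734) / 0.028431 ≈ 0.7160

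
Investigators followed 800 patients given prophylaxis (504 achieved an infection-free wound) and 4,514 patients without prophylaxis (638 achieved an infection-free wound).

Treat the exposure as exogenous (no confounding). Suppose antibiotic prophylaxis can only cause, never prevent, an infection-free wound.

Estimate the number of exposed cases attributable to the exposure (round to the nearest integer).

about 391 cases

p₁ = P(outcome | exposed) = 504/800 = 0.63
p₀ = P(outcome | unexposed) = 638/4514 = 0.14134
PN = (p₁ − p₀)/p₁ = (0.63 − 0.14134) / 0.63 ≈ 0.77565.
Attributable cases ≈ PN × (exposed cases) = 0.77565 × 504 ≈ 390.93.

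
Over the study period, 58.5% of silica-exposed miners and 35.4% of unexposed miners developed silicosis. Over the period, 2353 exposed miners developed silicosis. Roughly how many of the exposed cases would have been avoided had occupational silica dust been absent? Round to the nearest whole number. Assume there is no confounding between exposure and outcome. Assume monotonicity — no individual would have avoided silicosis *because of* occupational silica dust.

p₁ = 0.585, p₀ = 0.354.
PN = (p₁ − p₀)/p₁ = (0.585 − 0.354) / 0.585 ≈ 0.39487.
Attributable cases ≈ PN × (exposed cases) = 0.39487 × 2353 ≈ 929.13.

about 929 cases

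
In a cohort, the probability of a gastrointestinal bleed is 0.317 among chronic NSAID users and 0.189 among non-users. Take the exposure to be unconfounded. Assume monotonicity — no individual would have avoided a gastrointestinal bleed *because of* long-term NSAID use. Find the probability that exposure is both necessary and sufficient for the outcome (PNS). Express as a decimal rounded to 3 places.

Let p₁ = 0.317, p₀ = 0.189.
Under exogeneity and monotonicity, PNS = p₁ − p₀.
PNS = 0.317 − 0.189 = 0.128

PNS ≈ 0.128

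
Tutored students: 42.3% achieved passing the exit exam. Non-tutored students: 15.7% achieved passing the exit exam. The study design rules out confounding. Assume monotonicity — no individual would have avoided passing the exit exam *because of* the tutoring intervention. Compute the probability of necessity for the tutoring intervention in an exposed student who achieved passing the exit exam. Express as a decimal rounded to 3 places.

p₁ = 0.423, p₀ = 0.157.
Under exogeneity and monotonicity, PN = (p₁ − p₀) / p₁.
PN = (0.423 − 0.157) / 0.423 = 0.266 / 0.423 ≈ 0.6288

PN ≈ 0.629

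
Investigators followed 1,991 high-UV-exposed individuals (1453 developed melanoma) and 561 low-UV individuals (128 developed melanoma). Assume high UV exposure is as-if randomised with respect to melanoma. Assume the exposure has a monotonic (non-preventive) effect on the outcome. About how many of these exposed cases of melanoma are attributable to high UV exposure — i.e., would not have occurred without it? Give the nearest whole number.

p₁ = P(outcome | exposed) = 1453/1991 = 0.72978
p₀ = P(outcome | unexposed) = 128/561 = 0.22816
PN = (p₁ − p₀)/p₁ = (0.72978 − 0.22816) / 0.72978 ≈ 0.68735.
Attributable cases ≈ PN × (exposed cases) = 0.68735 × 1453 ≈ 998.73.

about 999 cases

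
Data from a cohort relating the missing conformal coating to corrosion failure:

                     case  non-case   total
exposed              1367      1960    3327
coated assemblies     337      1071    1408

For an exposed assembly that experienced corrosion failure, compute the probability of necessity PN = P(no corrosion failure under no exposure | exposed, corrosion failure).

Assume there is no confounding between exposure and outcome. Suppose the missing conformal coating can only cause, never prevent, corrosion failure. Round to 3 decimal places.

PN ≈ 0.417

p₁ = P(outcome | exposed) = 1367/3327 = 0.41088
p₀ = P(outcome | unexposed) = 337/1408 = 0.23935
Under exogeneity and monotonicity, PN = (p₁ − p₀) / p₁.
PN = (0.41088 − 0.23935) / 0.41088 = 0.17153 / 0.41088 ≈ 0.4175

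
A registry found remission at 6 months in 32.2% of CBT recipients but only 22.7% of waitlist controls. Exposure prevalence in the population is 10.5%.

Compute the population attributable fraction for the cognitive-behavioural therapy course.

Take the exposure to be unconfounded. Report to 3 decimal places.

PAF ≈ 0.042

p₁ = 0.322, p₀ = 0.227.
Overall risk P(Y=1) = π·p₁ + (1−π)·p₀ = 0.105×0.322 + 0.895×0.227 = 0.23697.
Under exogeneity, PAF = [P(Y=1) − p₀] / P(Y=1).
PAF = (0.23697 − 0.227) / 0.23697 ≈ 0.0421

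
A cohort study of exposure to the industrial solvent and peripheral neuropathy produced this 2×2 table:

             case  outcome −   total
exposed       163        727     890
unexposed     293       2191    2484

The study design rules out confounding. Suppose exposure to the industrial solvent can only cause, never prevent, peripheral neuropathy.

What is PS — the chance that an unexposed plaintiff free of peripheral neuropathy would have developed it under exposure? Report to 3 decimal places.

PS ≈ 0.074

p₁ = P(outcome | exposed) = 163/890 = 0.18315
p₀ = P(outcome | unexposed) = 293/2484 = 0.11795
Under exogeneity and monotonicity, PS = (p₁ − p₀)/(1 − p₀).
PS = (0.18315 − 0.11795) / 0.88205 ≈ 0.0739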